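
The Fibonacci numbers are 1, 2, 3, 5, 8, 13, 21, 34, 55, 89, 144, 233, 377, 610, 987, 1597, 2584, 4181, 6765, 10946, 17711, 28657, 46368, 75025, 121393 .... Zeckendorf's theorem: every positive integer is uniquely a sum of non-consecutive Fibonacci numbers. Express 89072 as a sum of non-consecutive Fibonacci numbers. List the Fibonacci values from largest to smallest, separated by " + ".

subtract 75025 from 89072: 14047 remains
subtract 10946 from 14047: 3101 remains
subtract 2584 from 3101: 517 remains
subtract 377 from 517: 140 remains
subtract 89 from 140: 51 remains
subtract 34 from 51: 17 remains
subtract 13 from 17: 4 remains
subtract 3 from 4: 1 remains
subtract 1 from 1: 0 remains
So 89072 = 75025 + 10946 + 2584 + 377 + 89 + 34 + 13 + 3 + 1, with no two terms consecutive in the sequence.

75025 + 10946 + 2584 + 377 + 89 + 34 + 13 + 3 + 1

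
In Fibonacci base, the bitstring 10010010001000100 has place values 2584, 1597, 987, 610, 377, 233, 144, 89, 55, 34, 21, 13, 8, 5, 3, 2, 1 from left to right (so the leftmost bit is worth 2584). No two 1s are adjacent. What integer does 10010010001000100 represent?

3362

Summing the place values of the 1 bits: 2584 + 610 + 144 + 21 + 3 = 3362.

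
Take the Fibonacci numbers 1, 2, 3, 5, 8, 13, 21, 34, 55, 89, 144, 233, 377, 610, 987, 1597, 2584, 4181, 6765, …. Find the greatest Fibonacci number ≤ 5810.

4181

4181 ≤ 5810 < 6765, so the largest Fibonacci number not exceeding 5810 is 4181.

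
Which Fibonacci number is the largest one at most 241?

233 ≤ 241 < 377, so the largest Fibonacci number not exceeding 241 is 233.

233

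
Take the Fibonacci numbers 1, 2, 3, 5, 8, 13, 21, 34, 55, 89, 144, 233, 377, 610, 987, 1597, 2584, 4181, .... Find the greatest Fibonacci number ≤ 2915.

2584 ≤ 2915 < 4181, so the largest Fibonacci number not exceeding 2915 is 2584.

2584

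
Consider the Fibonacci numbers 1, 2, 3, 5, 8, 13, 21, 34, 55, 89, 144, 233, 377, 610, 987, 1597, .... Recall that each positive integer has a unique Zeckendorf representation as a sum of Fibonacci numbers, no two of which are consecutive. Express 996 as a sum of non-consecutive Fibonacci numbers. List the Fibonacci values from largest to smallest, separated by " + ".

take 987 (≤ 996); 996 − 987 = 9
take 8 (≤ 9); 9 − 8 = 1
take 1 (≤ 1); 1 − 1 = 0
So 996 = 987 + 8 + 1, with no two terms consecutive in the sequence.

987 + 8 + 1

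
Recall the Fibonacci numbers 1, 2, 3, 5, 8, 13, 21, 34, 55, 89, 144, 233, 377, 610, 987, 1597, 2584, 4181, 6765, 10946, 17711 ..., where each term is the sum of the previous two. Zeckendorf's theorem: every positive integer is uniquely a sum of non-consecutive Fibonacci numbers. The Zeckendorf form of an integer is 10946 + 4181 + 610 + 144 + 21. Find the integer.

15902

10946 + 4181 + 610 + 144 + 21 = 15902.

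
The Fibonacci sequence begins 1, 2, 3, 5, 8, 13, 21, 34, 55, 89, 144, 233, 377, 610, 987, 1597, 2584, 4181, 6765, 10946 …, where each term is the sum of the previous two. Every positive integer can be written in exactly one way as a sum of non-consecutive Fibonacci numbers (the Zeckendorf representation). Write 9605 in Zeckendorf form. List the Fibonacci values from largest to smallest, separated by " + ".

6765 + 2584 + 233 + 21 + 2

Greedy algorithm:
6765 ≤ 9605 < 10946, so take 6765; remainder 2840
2584 ≤ 2840 < 4181, so take 2584; remainder 256
233 ≤ 256 < 377, so take 233; remainder 23
21 ≤ 23 < 34, so take 21; remainder 2
2 ≤ 2 < 3, so take 2; remainder 0
So 9605 = 6765 + 2584 + 233 + 21 + 2, with no two terms consecutive in the sequence.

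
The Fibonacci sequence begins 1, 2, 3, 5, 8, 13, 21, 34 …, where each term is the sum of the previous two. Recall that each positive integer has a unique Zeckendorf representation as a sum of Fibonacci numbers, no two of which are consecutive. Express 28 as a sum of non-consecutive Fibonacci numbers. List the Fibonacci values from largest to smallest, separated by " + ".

Greedily peel off the largest Fibonacci term at each step:
take 21 (≤ 28); 28 − 21 = 7
take 5 (≤ 7); 7 − 5 = 2
take 2 (≤ 2); 2 − 2 = 0
So 28 = 21 + 5 + 2, with no two terms consecutive in the sequence.

21 + 5 + 2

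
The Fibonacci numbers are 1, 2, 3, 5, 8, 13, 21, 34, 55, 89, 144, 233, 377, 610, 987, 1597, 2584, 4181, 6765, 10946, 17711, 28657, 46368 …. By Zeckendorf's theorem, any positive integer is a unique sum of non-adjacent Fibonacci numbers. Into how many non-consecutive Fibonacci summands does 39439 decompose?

Greedily peel off the largest Fibonacci term at each step:
28657 ≤ 39439 < 46368, so take 28657; remainder 10782
6765 ≤ 10782 < 10946, so take 6765; remainder 4017
2584 ≤ 4017 < 4181, so take 2584; remainder 1433
987 ≤ 1433 < 1597, so take 987; remainder 446
377 ≤ 446 < 610, so take 377; remainder 69
55 ≤ 69 < 89, so take 55; remainder 14
13 ≤ 14 < 21, so take 13; remainder 1
1 ≤ 1 < 2, so take 1; remainder 0
39439 = 28657 + 6765 + 2584 + 987 + 377 + 55 + 13 + 1, which has 8 terms.

8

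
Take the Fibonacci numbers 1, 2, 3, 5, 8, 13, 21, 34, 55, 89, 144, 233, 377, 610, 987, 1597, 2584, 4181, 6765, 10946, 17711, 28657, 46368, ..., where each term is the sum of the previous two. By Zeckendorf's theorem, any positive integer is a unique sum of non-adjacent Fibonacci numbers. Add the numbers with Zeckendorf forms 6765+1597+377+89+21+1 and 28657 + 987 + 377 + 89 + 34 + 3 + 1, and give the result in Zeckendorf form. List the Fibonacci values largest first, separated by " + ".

28657 + 6765 + 2584 + 987 + 5

The two numbers are 8850 and 30148, so their sum is 38998.
Greedily peel off the largest Fibonacci term at each step:
take 28657 (≤ 38998); 38998 − 28657 = 10341
take 6765 (≤ 10341); 10341 − 6765 = 3576
take 2584 (≤ 3576); 3576 − 2584 = 992
take 987 (≤ 992); 992 − 987 = 5
take 5 (≤ 5); 5 − 5 = 0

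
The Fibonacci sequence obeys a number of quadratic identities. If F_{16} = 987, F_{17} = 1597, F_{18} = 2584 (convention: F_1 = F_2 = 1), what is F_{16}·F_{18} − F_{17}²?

987·2584 − 1597² = 2550408 − 2550409 = -1. (Cassini's identity: F_{k−1}F_{k+1} − F_k² = (−1)^k.)

-1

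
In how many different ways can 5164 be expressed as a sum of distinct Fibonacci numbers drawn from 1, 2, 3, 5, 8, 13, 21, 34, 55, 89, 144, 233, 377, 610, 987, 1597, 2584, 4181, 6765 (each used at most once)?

13

5164 = 4181+610+233+89+34+13+3+1 = 4181+610+233+89+34+8+5+3+1 = 2584+1597+610+233+89+34+13+3+1 = … (10 more), for 13 in all.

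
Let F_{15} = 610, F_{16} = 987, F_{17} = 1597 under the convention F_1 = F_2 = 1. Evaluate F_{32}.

2178309

By the addition formula F_{m+n} = F_m F_{n+1} + F_{m−1} F_n with m=16, n=16: F_{32} = 987·1597 + 610·987 = 1576239 + 602070 = 2178309.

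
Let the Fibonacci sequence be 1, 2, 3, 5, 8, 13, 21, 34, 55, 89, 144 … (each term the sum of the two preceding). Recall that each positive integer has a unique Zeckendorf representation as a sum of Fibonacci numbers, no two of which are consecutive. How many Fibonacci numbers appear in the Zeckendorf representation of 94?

Repeatedly subtract the largest Fibonacci number that fits:
take 89 (≤ 94); 94 − 89 = 5
take 5 (≤ 5); 5 − 5 = 0
94 = 89 + 5, which has 2 terms.

2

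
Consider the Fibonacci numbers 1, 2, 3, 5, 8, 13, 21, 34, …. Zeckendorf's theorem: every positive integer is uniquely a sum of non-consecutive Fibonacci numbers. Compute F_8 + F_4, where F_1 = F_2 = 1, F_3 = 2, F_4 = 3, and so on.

24

F_8 + F_4 = 21 + 3 = 24.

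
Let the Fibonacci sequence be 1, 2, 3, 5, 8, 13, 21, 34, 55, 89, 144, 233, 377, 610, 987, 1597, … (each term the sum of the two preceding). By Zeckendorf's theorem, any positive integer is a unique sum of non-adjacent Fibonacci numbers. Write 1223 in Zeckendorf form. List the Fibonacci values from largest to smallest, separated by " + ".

Greedy algorithm:
987 ≤ 1223 < 1597, so take 987; remainder 236
233 ≤ 236 < 377, so take 233; remainder 3
3 ≤ 3 < 5, so take 3; remainder 0
So 1223 = 987 + 233 + 3, with no two terms consecutive in the sequence.

987 + 233 + 3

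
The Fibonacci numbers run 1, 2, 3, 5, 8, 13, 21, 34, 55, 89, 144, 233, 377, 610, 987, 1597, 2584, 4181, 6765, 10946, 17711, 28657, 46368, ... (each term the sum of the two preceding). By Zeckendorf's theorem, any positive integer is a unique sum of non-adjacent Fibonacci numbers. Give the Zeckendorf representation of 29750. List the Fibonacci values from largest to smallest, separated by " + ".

Repeatedly subtract the largest Fibonacci number that fits:
29750: greatest Fibonacci not exceeding it is 28657, leaving 1093
1093: greatest Fibonacci not exceeding it is 987, leaving 106
106: greatest Fibonacci not exceeding it is 89, leaving 17
17: greatest Fibonacci not exceeding it is 13, leaving 4
4: greatest Fibonacci not exceeding it is 3, leaving 1
1: greatest Fibonacci not exceeding it is 1, leaving 0
So 29750 = 28657 + 987 + 89 + 13 + 3 + 1, with no two terms consecutive in the sequence.

28657 + 987 + 89 + 13 + 3 + 1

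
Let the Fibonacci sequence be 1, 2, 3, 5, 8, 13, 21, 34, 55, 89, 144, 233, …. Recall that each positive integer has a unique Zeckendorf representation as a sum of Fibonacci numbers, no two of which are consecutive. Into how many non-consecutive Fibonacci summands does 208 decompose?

4

Greedily peel off the largest Fibonacci term at each step:
208 − 144 = 64
64 − 55 = 9
9 − 8 = 1
1 − 1 = 0
208 = 144 + 55 + 8 + 1, which has 4 terms.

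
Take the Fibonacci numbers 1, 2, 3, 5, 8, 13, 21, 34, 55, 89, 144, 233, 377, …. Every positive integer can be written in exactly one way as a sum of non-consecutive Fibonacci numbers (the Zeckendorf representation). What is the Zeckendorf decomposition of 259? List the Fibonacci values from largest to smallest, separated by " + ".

233 + 21 + 5

233 ≤ 259 < 377, so take 233; remainder 26
21 ≤ 26 < 34, so take 21; remainder 5
5 ≤ 5 < 8, so take 5; remainder 0
So 259 = 233 + 21 + 5, with no two terms consecutive in the sequence.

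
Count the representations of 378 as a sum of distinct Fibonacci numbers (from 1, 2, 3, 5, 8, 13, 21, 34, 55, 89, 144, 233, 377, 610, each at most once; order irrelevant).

378 = 377+1 = 233+144+1 = 233+89+55+1 = 233+89+34+21+1 = 233+89+34+13+8+1 = … (1 more), for 6 in all.

6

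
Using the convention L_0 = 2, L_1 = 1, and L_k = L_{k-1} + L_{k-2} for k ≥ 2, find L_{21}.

Iterating the recurrence up to L_{17} = 3571 and L_{16} = 2207:
L_{18} = L_{17} + L_{16} = 3571 + 2207 = 5778
L_{19} = L_{18} + L_{17} = 5778 + 3571 = 9349
L_{20} = L_{19} + L_{18} = 9349 + 5778 = 15127
L_{21} = L_{20} + L_{19} = 15127 + 9349 = 24476

24476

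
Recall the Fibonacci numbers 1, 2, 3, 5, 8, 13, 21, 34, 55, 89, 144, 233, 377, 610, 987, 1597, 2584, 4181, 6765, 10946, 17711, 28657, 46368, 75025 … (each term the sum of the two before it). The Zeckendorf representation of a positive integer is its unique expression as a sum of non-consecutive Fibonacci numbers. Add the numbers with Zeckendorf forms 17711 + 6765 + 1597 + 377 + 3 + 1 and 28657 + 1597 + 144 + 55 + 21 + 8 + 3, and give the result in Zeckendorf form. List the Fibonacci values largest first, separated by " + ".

46368 + 6765 + 2584 + 987 + 233 + 2

The two numbers are 26454 and 30485, so their sum is 56939.
subtract 46368 from 56939: 10571 remains
subtract 6765 from 10571: 3806 remains
subtract 2584 from 3806: 1222 remains
subtract 987 from 1222: 235 remains
subtract 233 from 235: 2 remains
subtract 2 from 2: 0 remains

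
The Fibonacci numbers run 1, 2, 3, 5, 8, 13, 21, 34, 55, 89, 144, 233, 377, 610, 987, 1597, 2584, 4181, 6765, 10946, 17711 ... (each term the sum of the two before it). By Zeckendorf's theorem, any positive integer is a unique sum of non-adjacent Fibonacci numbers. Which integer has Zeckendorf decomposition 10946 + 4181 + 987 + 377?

10946 + 4181 + 987 + 377 = 16491.

16491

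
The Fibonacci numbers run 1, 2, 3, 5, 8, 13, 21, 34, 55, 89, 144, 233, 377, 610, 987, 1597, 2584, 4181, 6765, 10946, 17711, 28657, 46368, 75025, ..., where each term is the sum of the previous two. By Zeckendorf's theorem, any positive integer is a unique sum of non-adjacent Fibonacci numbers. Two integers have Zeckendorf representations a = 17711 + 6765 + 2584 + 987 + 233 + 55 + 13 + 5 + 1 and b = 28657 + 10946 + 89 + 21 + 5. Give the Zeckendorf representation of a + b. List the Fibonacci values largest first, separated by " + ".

46368 + 17711 + 2584 + 987 + 377 + 34 + 8 + 3

The two numbers are 28354 and 39718, so their sum is 68072.
Greedy algorithm:
subtract 46368 from 68072: 21704 remains
subtract 17711 from 21704: 3993 remains
subtract 2584 from 3993: 1409 remains
subtract 987 from 1409: 422 remains
subtract 377 from 422: 45 remains
subtract 34 from 45: 11 remains
subtract 8 from 11: 3 remains
subtract 3 from 3: 0 remains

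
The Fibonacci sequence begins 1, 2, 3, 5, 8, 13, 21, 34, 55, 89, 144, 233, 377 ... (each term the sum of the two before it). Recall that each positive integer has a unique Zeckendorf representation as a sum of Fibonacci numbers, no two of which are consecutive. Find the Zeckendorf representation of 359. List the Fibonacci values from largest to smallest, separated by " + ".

233 + 89 + 34 + 3

take 233 (≤ 359); 359 − 233 = 126
take 89 (≤ 126); 126 − 89 = 37
take 34 (≤ 37); 37 − 34 = 3
take 3 (≤ 3); 3 − 3 = 0
So 359 = 233 + 89 + 34 + 3, with no two terms consecutive in the sequence.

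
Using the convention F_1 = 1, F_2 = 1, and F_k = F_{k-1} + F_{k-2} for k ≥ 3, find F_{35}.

Iterating the recurrence up to F_{30} = 832040 and F_{29} = 514229:
F_{31} = F_{30} + F_{29} = 832040 + 514229 = 1346269
F_{32} = F_{31} + F_{30} = 1346269 + 832040 = 2178309
F_{33} = F_{32} + F_{31} = 2178309 + 1346269 = 3524578
F_{34} = F_{33} + F_{32} = 3524578 + 2178309 = 5702887
F_{35} = F_{34} + F_{33} = 5702887 + 3524578 = 9227465

9227465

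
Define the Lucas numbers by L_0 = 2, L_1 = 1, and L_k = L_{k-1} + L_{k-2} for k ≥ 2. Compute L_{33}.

7881196

Iterating the recurrence up to L_{26} = 271443 and L_{25} = 167761:
L_{27} = L_{26} + L_{25} = 271443 + 167761 = 439204
L_{28} = L_{27} + L_{26} = 439204 + 271443 = 710647
L_{29} = L_{28} + L_{27} = 710647 + 439204 = 1149851
L_{30} = L_{29} + L_{28} = 1149851 + 710647 = 1860498
L_{31} = L_{30} + L_{29} = 1860498 + 1149851 = 3010349
L_{32} = L_{31} + L_{30} = 3010349 + 1860498 = 4870847
L_{33} = L_{32} + L_{31} = 4870847 + 3010349 = 7881196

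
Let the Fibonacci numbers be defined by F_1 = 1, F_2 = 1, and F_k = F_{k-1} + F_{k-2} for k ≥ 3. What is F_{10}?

55

Iterating the recurrence up to F_{4} = 3 and F_{3} = 2:
F_{5} = F_{4} + F_{3} = 3 + 2 = 5
F_{6} = F_{5} + F_{4} = 5 + 3 = 8
F_{7} = F_{6} + F_{5} = 8 + 5 = 13
F_{8} = F_{7} + F_{6} = 13 + 8 = 21
F_{9} = F_{8} + F_{7} = 21 + 13 = 34
F_{10} = F_{9} + F_{8} = 34 + 21 = 55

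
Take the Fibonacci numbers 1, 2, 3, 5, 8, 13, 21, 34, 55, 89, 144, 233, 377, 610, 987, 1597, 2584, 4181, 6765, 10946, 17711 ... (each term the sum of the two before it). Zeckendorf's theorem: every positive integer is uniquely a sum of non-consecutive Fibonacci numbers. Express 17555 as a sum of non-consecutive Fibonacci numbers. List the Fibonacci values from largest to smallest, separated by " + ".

10946 ≤ 17555 < 17711, so take 10946; remainder 6609
4181 ≤ 6609 < 6765, so take 4181; remainder 2428
1597 ≤ 2428 < 2584, so take 1597; remainder 831
610 ≤ 831 < 987, so take 610; remainder 221
144 ≤ 221 < 233, so take 144; remainder 77
55 ≤ 77 < 89, so take 55; remainder 22
21 ≤ 22 < 34, so take 21; remainder 1
1 ≤ 1 < 2, so take 1; remainder 0
So 17555 = 10946 + 4181 + 1597 + 610 + 144 + 55 + 21 + 1, with no two terms consecutive in the sequence.

10946 + 4181 + 1597 + 610 + 144 + 55 + 21 + 1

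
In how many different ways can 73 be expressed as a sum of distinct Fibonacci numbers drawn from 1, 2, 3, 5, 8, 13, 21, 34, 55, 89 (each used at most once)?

Each representation comes from the Zeckendorf form by replacing some F_k with F_{k−1} + F_{k−2} where possible.
73 = 55+13+5 = 55+13+3+2 = 34+21+13+5 = 55+8+5+3+2 = … (2 more), for 6 in all.

6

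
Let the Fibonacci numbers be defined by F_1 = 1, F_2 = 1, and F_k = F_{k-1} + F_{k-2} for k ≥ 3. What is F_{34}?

Iterating the recurrence up to F_{27} = 196418 and F_{26} = 121393:
F_{28} = F_{27} + F_{26} = 196418 + 121393 = 317811
F_{29} = F_{28} + F_{27} = 317811 + 196418 = 514229
F_{30} = F_{29} + F_{28} = 514229 + 317811 = 832040
F_{31} = F_{30} + F_{29} = 832040 + 514229 = 1346269
F_{32} = F_{31} + F_{30} = 1346269 + 832040 = 2178309
F_{33} = F_{32} + F_{31} = 2178309 + 1346269 = 3524578
F_{34} = F_{33} + F_{32} = 3524578 + 2178309 = 5702887

5702887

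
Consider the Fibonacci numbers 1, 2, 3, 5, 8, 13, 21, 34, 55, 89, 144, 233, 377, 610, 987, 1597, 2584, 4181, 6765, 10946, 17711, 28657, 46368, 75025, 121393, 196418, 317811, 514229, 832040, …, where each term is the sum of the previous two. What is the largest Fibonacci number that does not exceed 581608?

514229 ≤ 581608 < 832040, so the largest Fibonacci number not exceeding 581608 is 514229.

514229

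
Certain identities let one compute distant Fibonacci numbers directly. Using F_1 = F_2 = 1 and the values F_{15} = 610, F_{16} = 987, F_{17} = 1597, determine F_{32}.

2178309

By the addition formula F_{m+n} = F_m F_{n+1} + F_{m−1} F_n with m=16, n=16: F_{32} = 987·1597 + 610·987 = 1576239 + 602070 = 2178309.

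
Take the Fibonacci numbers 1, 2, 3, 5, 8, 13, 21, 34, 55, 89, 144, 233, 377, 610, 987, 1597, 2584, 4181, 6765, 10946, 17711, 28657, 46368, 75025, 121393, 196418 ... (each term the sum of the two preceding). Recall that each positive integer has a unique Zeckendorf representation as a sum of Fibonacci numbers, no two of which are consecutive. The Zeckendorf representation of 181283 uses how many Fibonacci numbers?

Greedily peel off the largest Fibonacci term at each step:
121393 ≤ 181283 < 196418, so take 121393; remainder 59890
46368 ≤ 59890 < 75025, so take 46368; remainder 13522
10946 ≤ 13522 < 17711, so take 10946; remainder 2576
1597 ≤ 2576 < 2584, so take 1597; remainder 979
610 ≤ 979 < 987, so take 610; remainder 369
233 ≤ 369 < 377, so take 233; remainder 136
89 ≤ 136 < 144, so take 89; remainder 47
34 ≤ 47 < 55, so take 34; remainder 13
13 ≤ 13 < 21, so take 13; remainder 0
181283 = 121393 + 46368 + 10946 + 1597 + 610 + 233 + 89 + 34 + 13, which has 9 terms.

9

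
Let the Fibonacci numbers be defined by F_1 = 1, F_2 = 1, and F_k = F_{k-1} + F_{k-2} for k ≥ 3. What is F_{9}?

34

Iterating the recurrence up to F_{3} = 2 and F_{2} = 1:
F_{4} = F_{3} + F_{2} = 2 + 1 = 3
F_{5} = F_{4} + F_{3} = 3 + 2 = 5
F_{6} = F_{5} + F_{4} = 5 + 3 = 8
F_{7} = F_{6} + F_{5} = 8 + 5 = 13
F_{8} = F_{7} + F_{6} = 13 + 8 = 21
F_{9} = F_{8} + F_{7} = 21 + 13 = 34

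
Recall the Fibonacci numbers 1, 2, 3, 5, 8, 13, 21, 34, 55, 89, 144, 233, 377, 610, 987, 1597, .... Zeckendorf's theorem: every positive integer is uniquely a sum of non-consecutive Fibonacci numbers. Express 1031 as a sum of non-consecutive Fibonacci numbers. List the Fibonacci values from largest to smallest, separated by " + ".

987 + 34 + 8 + 2

subtract 987 from 1031: 44 remains
subtract 34 from 44: 10 remains
subtract 8 from 10: 2 remains
subtract 2 from 2: 0 remains
So 1031 = 987 + 34 + 8 + 2, with no two terms consecutive in the sequence.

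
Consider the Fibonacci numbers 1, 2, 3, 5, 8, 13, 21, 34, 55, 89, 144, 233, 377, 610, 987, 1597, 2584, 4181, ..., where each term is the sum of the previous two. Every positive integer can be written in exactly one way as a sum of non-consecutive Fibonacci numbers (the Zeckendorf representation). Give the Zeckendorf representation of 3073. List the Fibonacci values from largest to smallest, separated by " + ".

Greedily peel off the largest Fibonacci term at each step:
3073 − 2584 = 489
489 − 377 = 112
112 − 89 = 23
23 − 21 = 2
2 − 2 = 0
So 3073 = 2584 + 377 + 89 + 21 + 2, with no two terms consecutive in the sequence.

2584 + 377 + 89 + 21 + 2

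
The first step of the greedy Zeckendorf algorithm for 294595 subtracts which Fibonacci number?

196418 ≤ 294595 < 317811, so the largest Fibonacci number not exceeding 294595 is 196418.

196418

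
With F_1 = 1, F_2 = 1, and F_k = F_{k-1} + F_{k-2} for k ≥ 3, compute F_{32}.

2178309

Iterating the recurrence up to F_{26} = 121393 and F_{25} = 75025:
F_{27} = F_{26} + F_{25} = 121393 + 75025 = 196418
F_{28} = F_{27} + F_{26} = 196418 + 121393 = 317811
F_{29} = F_{28} + F_{27} = 317811 + 196418 = 514229
F_{30} = F_{29} + F_{28} = 514229 + 317811 = 832040
F_{31} = F_{30} + F_{29} = 832040 + 514229 = 1346269
F_{32} = F_{31} + F_{30} = 1346269 + 832040 = 2178309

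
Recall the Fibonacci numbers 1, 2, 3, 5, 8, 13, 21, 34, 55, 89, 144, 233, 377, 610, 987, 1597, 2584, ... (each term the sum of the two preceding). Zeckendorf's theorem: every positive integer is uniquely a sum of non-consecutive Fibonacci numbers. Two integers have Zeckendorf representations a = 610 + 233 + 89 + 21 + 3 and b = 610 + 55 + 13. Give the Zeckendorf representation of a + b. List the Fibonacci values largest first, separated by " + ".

1597 + 34 + 3

The two numbers are 956 and 678, so their sum is 1634.
Greedily peel off the largest Fibonacci term at each step:
take 1597 (≤ 1634); 1634 − 1597 = 37
take 34 (≤ 37); 37 − 34 = 3
take 3 (≤ 3); 3 − 3 = 0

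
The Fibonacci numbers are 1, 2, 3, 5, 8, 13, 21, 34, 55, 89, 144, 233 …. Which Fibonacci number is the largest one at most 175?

144

144 ≤ 175 < 233, so the largest Fibonacci number not exceeding 175 is 144.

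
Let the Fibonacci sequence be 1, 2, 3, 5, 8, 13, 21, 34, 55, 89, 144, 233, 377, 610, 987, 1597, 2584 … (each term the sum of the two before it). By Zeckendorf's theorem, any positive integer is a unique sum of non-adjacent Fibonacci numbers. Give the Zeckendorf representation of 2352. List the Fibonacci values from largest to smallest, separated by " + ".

1597 + 610 + 144 + 1

Greedy algorithm:
largest Fibonacci ≤ 2352 is 1597; 2352 − 1597 = 755
largest Fibonacci ≤ 755 is 610; 755 − 610 = 145
largest Fibonacci ≤ 145 is 144; 145 − 144 = 1
largest Fibonacci ≤ 1 is 1; 1 − 1 = 0
So 2352 = 1597 + 610 + 144 + 1, with no two terms consecutive in the sequence.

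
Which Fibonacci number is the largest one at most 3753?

2584 ≤ 3753 < 4181, so the largest Fibonacci number not exceeding 3753 is 2584.

2584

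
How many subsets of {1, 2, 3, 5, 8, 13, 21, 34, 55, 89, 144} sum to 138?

Starting from the Zeckendorf form and repeatedly splitting a term F_k into F_{k−1} + F_{k−2} (when neither is already used) reaches every representation.
138 = 89+34+13+2 = 89+34+8+5+2 = 89+21+13+8+5+2 = 55+34+21+13+8+5+2 — 4 representations.

4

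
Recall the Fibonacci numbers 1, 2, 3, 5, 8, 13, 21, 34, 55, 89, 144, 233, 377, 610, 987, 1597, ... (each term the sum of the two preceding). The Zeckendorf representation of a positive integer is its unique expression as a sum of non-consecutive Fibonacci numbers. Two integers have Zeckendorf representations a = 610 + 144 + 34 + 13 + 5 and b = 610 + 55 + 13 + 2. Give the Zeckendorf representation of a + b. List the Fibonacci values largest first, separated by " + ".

987 + 377 + 89 + 21 + 8 + 3 + 1

The two numbers are 806 and 680, so their sum is 1486.
1486 − 987 = 499
499 − 377 = 122
122 − 89 = 33
33 − 21 = 12
12 − 8 = 4
4 − 3 = 1
1 − 1 = 0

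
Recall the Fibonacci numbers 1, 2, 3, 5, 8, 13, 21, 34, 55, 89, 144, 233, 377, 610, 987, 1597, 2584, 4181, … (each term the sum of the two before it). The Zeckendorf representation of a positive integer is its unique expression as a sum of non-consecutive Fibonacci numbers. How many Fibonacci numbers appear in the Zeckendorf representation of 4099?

6

Repeatedly subtract the largest Fibonacci number that fits:
4099: greatest Fibonacci not exceeding it is 2584, leaving 1515
1515: greatest Fibonacci not exceeding it is 987, leaving 528
528: greatest Fibonacci not exceeding it is 377, leaving 151
151: greatest Fibonacci not exceeding it is 144, leaving 7
7: greatest Fibonacci not exceeding it is 5, leaving 2
2: greatest Fibonacci not exceeding it is 2, leaving 0
4099 = 2584 + 987 + 377 + 144 + 5 + 2, which has 6 terms.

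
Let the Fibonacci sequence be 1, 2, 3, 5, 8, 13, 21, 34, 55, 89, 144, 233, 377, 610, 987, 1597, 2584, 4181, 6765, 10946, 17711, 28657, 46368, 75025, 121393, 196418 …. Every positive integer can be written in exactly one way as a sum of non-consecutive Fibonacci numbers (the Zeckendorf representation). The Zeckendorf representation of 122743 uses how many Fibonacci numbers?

Repeatedly subtract the largest Fibonacci number that fits:
take 121393 (≤ 122743); 122743 − 121393 = 1350
take 987 (≤ 1350); 1350 − 987 = 363
take 233 (≤ 363); 363 − 233 = 130
take 89 (≤ 130); 130 − 89 = 41
take 34 (≤ 41); 41 − 34 = 7
take 5 (≤ 7); 7 − 5 = 2
take 2 (≤ 2); 2 − 2 = 0
122743 = 121393 + 987 + 233 + 89 + 34 + 5 + 2, which has 7 terms.

7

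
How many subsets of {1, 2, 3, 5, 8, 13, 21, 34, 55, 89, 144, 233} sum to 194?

Starting from the Zeckendorf form and repeatedly splitting a term F_k into F_{k−1} + F_{k−2} (when neither is already used) reaches every representation.
194 = 144+34+13+3 = 144+34+13+2+1 = 144+34+8+5+3 = 89+55+34+13+3 = … (8 more), for 12 in all.

12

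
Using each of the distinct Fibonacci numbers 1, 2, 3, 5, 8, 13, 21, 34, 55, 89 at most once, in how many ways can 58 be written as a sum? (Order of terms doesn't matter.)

Starting from the Zeckendorf form and repeatedly splitting a term F_k into F_{k−1} + F_{k−2} (when neither is already used) reaches every representation.
58 = 55+3 = 55+2+1 = 34+21+3 = 34+21+2+1 = … (3 more), for 7 in all.

7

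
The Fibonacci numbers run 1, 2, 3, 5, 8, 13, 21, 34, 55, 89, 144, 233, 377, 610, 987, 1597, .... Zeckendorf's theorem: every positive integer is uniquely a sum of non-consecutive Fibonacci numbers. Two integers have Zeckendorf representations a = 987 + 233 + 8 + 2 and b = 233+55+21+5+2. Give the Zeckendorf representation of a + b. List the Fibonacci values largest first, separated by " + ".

The two numbers are 1230 and 316, so their sum is 1546.
Greedily peel off the largest Fibonacci term at each step:
largest Fibonacci ≤ 1546 is 987; 1546 − 987 = 559
largest Fibonacci ≤ 559 is 377; 559 − 377 = 182
largest Fibonacci ≤ 182 is 144; 182 − 144 = 38
largest Fibonacci ≤ 38 is 34; 38 − 34 = 4
largest Fibonacci ≤ 4 is 3; 4 − 3 = 1
largest Fibonacci ≤ 1 is 1; 1 − 1 = 0

987 + 377 + 144 + 34 + 3 + 1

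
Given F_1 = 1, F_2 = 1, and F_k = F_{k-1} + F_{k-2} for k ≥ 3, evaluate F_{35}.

9227465

Iterating the recurrence up to F_{27} = 196418 and F_{26} = 121393:
F_{28} = F_{27} + F_{26} = 196418 + 121393 = 317811
F_{29} = F_{28} + F_{27} = 317811 + 196418 = 514229
F_{30} = F_{29} + F_{28} = 514229 + 317811 = 832040
F_{31} = F_{30} + F_{29} = 832040 + 514229 = 1346269
F_{32} = F_{31} + F_{30} = 1346269 + 832040 = 2178309
F_{33} = F_{32} + F_{31} = 2178309 + 1346269 = 3524578
F_{34} = F_{33} + F_{32} = 3524578 + 2178309 = 5702887
F_{35} = F_{34} + F_{33} = 5702887 + 3524578 = 9227465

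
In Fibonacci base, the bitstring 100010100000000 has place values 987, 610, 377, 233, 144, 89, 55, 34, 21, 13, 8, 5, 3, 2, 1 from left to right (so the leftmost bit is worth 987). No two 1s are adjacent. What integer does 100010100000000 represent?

1186

Summing the place values of the 1 bits: 987 + 144 + 55 = 1186.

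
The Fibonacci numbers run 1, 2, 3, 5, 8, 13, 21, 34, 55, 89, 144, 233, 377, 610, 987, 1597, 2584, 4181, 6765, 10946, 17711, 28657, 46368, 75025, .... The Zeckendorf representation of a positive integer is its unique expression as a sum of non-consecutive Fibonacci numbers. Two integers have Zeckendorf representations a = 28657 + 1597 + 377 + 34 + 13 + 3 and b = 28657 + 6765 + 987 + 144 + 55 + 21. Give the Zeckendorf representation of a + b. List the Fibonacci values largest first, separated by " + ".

46368 + 17711 + 2584 + 610 + 34 + 3

The two numbers are 30681 and 36629, so their sum is 67310.
take 46368 (≤ 67310); 67310 − 46368 = 20942
take 17711 (≤ 20942); 20942 − 17711 = 3231
take 2584 (≤ 3231); 3231 − 2584 = 647
take 610 (≤ 647); 647 − 610 = 37
take 34 (≤ 37); 37 − 34 = 3
take 3 (≤ 3); 3 − 3 = 0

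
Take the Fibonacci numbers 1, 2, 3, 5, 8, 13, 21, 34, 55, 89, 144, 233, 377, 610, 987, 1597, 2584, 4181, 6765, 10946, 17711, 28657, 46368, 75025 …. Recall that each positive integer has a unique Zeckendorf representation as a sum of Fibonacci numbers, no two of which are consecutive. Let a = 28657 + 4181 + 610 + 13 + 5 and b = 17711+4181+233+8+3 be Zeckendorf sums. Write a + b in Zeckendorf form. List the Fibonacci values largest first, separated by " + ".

The two numbers are 33466 and 22136, so their sum is 55602.
take 46368 (≤ 55602); 55602 − 46368 = 9234
take 6765 (≤ 9234); 9234 − 6765 = 2469
take 1597 (≤ 2469); 2469 − 1597 = 872
take 610 (≤ 872); 872 − 610 = 262
take 233 (≤ 262); 262 − 233 = 29
take 21 (≤ 29); 29 − 21 = 8
take 8 (≤ 8); 8 − 8 = 0

46368 + 6765 + 1597 + 610 + 233 + 21 + 8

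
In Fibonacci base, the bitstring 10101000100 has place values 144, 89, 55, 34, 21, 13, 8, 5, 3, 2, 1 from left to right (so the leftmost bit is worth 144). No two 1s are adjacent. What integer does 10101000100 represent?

Summing the place values of the 1 bits: 144 + 55 + 21 + 3 = 223.

223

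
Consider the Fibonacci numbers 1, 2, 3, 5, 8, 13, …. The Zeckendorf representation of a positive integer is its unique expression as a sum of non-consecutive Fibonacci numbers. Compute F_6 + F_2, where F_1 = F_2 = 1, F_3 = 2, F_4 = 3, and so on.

F_6 + F_2 = 8 + 1 = 9.

9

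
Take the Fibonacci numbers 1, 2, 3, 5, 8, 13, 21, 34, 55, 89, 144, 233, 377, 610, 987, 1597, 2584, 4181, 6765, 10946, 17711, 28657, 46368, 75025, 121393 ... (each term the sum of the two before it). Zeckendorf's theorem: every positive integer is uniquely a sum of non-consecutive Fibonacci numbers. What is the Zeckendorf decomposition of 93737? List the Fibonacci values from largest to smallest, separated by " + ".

75025 + 17711 + 987 + 13 + 1

take 75025 (≤ 93737); 93737 − 75025 = 18712
take 17711 (≤ 18712); 18712 − 17711 = 1001
take 987 (≤ 1001); 1001 − 987 = 14
take 13 (≤ 14); 14 − 13 = 1
take 1 (≤ 1); 1 − 1 = 0
So 93737 = 75025 + 17711 + 987 + 13 + 1, with no two terms consecutive in the sequence.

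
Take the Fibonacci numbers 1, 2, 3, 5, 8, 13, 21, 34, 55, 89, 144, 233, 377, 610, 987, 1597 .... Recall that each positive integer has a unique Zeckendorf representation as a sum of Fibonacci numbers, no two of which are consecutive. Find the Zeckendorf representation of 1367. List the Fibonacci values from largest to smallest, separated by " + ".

987 + 377 + 3

Repeatedly subtract the largest Fibonacci number that fits:
subtract 987 from 1367: 380 remains
subtract 377 from 380: 3 remains
subtract 3 from 3: 0 remains
So 1367 = 987 + 377 + 3, with no two terms consecutive in the sequence.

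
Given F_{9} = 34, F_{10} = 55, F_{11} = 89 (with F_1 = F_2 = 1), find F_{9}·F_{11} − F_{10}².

34·89 − 55² = 3026 − 3025 = 1. (Cassini's identity: F_{k−1}F_{k+1} − F_k² = (−1)^k.)

1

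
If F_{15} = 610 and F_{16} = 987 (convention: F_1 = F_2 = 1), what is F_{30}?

By the doubling identity F_{2k} = F_k(2F_{k+1} − F_k): F_{30} = 610·(2·987 − 610) = 610·1364 = 832040.

832040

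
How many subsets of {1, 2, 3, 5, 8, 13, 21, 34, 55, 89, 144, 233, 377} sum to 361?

Each representation comes from the Zeckendorf form by replacing some F_k with F_{k−1} + F_{k−2} where possible.
361 = 233+89+34+5 = 233+89+34+3+2 = 233+89+21+13+5 = … (8 more), for 11 in all.

11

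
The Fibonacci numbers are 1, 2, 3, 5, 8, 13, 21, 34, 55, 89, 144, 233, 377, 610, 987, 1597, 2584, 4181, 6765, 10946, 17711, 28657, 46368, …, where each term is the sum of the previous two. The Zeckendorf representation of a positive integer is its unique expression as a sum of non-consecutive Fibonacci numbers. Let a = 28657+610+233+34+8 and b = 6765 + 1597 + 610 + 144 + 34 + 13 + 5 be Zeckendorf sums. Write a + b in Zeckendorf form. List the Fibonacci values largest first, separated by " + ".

28657 + 6765 + 2584 + 610 + 89 + 5

The two numbers are 29542 and 9168, so their sum is 38710.
38710: greatest Fibonacci not exceeding it is 28657, leaving 10053
10053: greatest Fibonacci not exceeding it is 6765, leaving 3288
3288: greatest Fibonacci not exceeding it is 2584, leaving 704
704: greatest Fibonacci not exceeding it is 610, leaving 94
94: greatest Fibonacci not exceeding it is 89, leaving 5
5: greatest Fibonacci not exceeding it is 5, leaving 0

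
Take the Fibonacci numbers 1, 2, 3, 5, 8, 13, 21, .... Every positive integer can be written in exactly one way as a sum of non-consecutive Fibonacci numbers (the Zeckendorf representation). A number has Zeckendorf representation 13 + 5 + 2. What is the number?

20

13 + 5 + 2 = 20.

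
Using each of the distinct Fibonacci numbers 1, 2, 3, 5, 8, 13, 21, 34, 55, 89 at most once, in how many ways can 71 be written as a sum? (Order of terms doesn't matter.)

8

71 = 55+13+3 = 55+13+2+1 = 55+8+5+3 = 34+21+13+3 = 55+8+5+2+1 = … (3 more), for 8 in all.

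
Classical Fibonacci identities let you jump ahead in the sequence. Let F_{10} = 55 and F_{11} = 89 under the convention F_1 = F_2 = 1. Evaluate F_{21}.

By F_{2k+1} = F_k² + F_{k+1}²: F_{21} = 55² + 89² = 3025 + 7921 = 10946.

10946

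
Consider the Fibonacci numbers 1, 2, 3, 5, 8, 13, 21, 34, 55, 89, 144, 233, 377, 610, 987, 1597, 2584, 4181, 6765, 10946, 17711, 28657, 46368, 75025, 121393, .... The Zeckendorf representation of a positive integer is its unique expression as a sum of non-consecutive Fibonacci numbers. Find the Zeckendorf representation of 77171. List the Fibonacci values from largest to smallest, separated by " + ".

Greedily peel off the largest Fibonacci term at each step:
77171 − 75025 = 2146
2146 − 1597 = 549
549 − 377 = 172
172 − 144 = 28
28 − 21 = 7
7 − 5 = 2
2 − 2 = 0
So 77171 = 75025 + 1597 + 377 + 144 + 21 + 5 + 2, with no two terms consecutive in the sequence.

75025 + 1597 + 377 + 144 + 21 + 5 + 2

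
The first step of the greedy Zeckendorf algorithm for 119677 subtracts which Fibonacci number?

75025

75025 ≤ 119677 < 121393, so the largest Fibonacci number not exceeding 119677 is 75025.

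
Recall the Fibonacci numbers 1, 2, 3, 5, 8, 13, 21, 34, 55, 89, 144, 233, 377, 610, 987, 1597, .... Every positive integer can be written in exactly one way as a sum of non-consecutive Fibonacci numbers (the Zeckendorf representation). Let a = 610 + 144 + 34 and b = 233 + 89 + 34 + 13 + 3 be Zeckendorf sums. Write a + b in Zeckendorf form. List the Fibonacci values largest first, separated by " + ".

987 + 144 + 21 + 8

The two numbers are 788 and 372, so their sum is 1160.
Greedy algorithm:
1160 − 987 = 173
173 − 144 = 29
29 − 21 = 8
8 − 8 = 0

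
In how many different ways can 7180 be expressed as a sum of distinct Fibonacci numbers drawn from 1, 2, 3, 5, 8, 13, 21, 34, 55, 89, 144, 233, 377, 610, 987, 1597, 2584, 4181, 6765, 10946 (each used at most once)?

7180 = 6765+377+34+3+1 = 6765+377+21+13+3+1 = 6765+233+144+34+3+1 = 4181+2584+377+34+3+1 = 6765+377+21+8+5+3+1 = … (28 more), for 33 in all.

33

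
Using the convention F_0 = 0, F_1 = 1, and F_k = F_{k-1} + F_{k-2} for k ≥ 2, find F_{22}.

Iterating the recurrence up to F_{16} = 987 and F_{15} = 610:
F_{17} = F_{16} + F_{15} = 987 + 610 = 1597
F_{18} = F_{17} + F_{16} = 1597 + 987 = 2584
F_{19} = F_{18} + F_{17} = 2584 + 1597 = 4181
F_{20} = F_{19} + F_{18} = 4181 + 2584 = 6765
F_{21} = F_{20} + F_{19} = 6765 + 4181 = 10946
F_{22} = F_{21} + F_{20} = 10946 + 6765 = 17711

17711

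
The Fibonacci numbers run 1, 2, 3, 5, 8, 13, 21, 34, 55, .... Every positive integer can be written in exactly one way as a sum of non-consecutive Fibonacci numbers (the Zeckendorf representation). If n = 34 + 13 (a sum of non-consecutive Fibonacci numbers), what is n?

47

34 + 13 = 47.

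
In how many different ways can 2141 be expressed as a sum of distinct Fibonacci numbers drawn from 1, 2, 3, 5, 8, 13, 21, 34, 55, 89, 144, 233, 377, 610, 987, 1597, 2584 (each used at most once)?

26

2141 = 1597+377+144+21+2 = 1597+377+144+13+8+2 = 1597+377+89+55+21+2 = 1597+377+144+13+5+3+2 = … (22 more), for 26 in all.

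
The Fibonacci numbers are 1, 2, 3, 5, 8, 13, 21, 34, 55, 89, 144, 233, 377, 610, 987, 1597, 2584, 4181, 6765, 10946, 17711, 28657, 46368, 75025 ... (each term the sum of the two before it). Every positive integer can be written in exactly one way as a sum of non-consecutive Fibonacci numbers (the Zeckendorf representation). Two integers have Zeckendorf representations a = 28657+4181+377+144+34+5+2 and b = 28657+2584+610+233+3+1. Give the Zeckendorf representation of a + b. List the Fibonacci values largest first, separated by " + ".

The two numbers are 33400 and 32088, so their sum is 65488.
Repeatedly subtract the largest Fibonacci number that fits:
take 46368 (≤ 65488); 65488 − 46368 = 19120
take 17711 (≤ 19120); 19120 − 17711 = 1409
take 987 (≤ 1409); 1409 − 987 = 422
take 377 (≤ 422); 422 − 377 = 45
take 34 (≤ 45); 45 − 34 = 11
take 8 (≤ 11); 11 − 8 = 3
take 3 (≤ 3); 3 − 3 = 0

46368 + 17711 + 987 + 377 + 34 + 8 + 3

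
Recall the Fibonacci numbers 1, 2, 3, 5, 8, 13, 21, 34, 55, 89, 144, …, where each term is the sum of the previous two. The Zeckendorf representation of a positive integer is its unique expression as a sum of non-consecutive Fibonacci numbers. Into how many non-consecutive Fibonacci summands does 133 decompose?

4

largest Fibonacci ≤ 133 is 89; 133 − 89 = 44
largest Fibonacci ≤ 44 is 34; 44 − 34 = 10
largest Fibonacci ≤ 10 is 8; 10 − 8 = 2
largest Fibonacci ≤ 2 is 2; 2 − 2 = 0
133 = 89 + 34 + 8 + 2, which has 4 terms.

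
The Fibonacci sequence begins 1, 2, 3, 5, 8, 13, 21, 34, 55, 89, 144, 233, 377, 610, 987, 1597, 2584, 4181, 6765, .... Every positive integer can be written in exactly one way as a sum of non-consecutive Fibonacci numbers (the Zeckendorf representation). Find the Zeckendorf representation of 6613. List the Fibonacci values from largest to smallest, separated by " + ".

4181 + 1597 + 610 + 144 + 55 + 21 + 5

Greedy algorithm:
take 4181 (≤ 6613); 6613 − 4181 = 2432
take 1597 (≤ 2432); 2432 − 1597 = 835
take 610 (≤ 835); 835 − 610 = 225
take 144 (≤ 225); 225 − 144 = 81
take 55 (≤ 81); 81 − 55 = 26
take 21 (≤ 26); 26 − 21 = 5
take 5 (≤ 5); 5 − 5 = 0
So 6613 = 4181 + 1597 + 610 + 144 + 55 + 21 + 5, with no two terms consecutive in the sequence.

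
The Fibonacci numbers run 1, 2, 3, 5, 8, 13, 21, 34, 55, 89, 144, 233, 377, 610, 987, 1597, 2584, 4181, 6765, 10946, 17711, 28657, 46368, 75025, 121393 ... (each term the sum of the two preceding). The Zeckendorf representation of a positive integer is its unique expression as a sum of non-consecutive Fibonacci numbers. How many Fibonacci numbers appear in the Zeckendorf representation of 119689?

8

119689 − 75025 = 44664
44664 − 28657 = 16007
16007 − 10946 = 5061
5061 − 4181 = 880
880 − 610 = 270
270 − 233 = 37
37 − 34 = 3
3 − 3 = 0
119689 = 75025 + 28657 + 10946 + 4181 + 610 + 233 + 34 + 3, which has 8 terms.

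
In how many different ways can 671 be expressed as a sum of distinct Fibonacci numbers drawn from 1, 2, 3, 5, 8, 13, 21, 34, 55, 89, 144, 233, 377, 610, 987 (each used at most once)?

Starting from the Zeckendorf form and repeatedly splitting a term F_k into F_{k−1} + F_{k−2} (when neither is already used) reaches every representation.
671 = 610+55+5+1 = 610+55+3+2+1 = 610+34+21+5+1 = 377+233+55+5+1 = … (14 more), for 18 in all.

18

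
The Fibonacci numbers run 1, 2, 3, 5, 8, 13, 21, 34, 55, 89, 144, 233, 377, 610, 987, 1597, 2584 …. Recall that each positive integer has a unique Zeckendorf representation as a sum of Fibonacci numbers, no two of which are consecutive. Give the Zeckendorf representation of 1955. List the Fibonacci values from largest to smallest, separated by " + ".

Greedy algorithm:
largest Fibonacci ≤ 1955 is 1597; 1955 − 1597 = 358
largest Fibonacci ≤ 358 is 233; 358 − 233 = 125
largest Fibonacci ≤ 125 is 89; 125 − 89 = 36
largest Fibonacci ≤ 36 is 34; 36 − 34 = 2
largest Fibonacci ≤ 2 is 2; 2 − 2 = 0
So 1955 = 1597 + 233 + 89 + 34 + 2, with no two terms consecutive in the sequence.

1597 + 233 + 89 + 34 + 2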